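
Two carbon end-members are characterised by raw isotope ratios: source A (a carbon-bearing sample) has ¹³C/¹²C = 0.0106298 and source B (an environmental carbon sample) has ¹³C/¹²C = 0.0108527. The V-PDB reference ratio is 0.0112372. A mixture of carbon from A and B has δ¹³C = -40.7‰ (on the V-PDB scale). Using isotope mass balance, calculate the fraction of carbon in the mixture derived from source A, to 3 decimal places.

δ_A = (0.0106298/0.0112372 − 1)×1000 = (0.945947 − 1)×1000 = -54.053‰
δ_B = (0.0108527/0.0112372 − 1)×1000 = (0.965783 − 1)×1000 = -34.217‰
f_A = (δ_mix − δ_B)/(δ_A − δ_B) = (-40.7 − (-34.217))/(-54.053 − (-34.217))
f_A = -6.483 / -19.836 = 0.3268

0.327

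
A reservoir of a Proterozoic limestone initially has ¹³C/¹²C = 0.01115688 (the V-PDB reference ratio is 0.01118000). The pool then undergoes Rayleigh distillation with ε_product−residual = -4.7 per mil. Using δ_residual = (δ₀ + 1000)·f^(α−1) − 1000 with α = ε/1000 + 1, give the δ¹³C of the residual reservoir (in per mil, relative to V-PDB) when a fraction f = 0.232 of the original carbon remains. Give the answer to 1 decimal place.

δ₀ = (0.01115688/0.01118000 − 1)×1000 = (0.997932 − 1)×1000 = -2.068 per mil
α − 1 = ε/1000 = -0.0047
f^(α−1) = 0.232^(-0.0047) = 1.006890
δ_res = (-2.068 + 1000) × 1.006890 − 1000 = 1004.808 − 1000 = 4.81 per mil

4.8 per mil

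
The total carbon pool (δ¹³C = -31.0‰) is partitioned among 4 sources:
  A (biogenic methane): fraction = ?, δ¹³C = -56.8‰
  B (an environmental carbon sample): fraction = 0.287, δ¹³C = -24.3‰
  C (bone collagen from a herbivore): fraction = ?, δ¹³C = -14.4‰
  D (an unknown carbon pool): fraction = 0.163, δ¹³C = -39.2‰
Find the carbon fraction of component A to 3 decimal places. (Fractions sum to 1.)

0.229

Let f_A and f_C be the unknown fractions; fractions sum to 1 so f_A + f_C = 0.550.
Mass balance: Σ fᵢ·δᵢ = δ_bulk ⇒ f_A·(-56.8) + f_C·(-14.4) = -31.0 − (-13.364) = -17.636
Substitute f_C = 0.550 − f_A:
f_A·(-56.8 − -14.4) = -17.636 − 0.550×(-14.4) = -9.716
f_A = -9.716 / -42.4 = 0.2292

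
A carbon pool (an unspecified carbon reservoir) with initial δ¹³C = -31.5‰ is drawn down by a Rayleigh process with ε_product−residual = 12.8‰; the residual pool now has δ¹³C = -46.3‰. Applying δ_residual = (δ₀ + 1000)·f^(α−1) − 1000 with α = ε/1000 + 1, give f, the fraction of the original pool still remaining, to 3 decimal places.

0.300

α − 1 = ε/1000 = 0.0128
(δ_res + 1000)/(δ₀ + 1000) = (-46.3 + 1000)/(-31.5 + 1000) = 953.7/968.5 = 0.984719
f = 0.984719^(1/0.0128) = exp(ln(0.984719)/0.0128) = exp(-0.01540/0.0128)
f = exp(-1.2031) = 0.3003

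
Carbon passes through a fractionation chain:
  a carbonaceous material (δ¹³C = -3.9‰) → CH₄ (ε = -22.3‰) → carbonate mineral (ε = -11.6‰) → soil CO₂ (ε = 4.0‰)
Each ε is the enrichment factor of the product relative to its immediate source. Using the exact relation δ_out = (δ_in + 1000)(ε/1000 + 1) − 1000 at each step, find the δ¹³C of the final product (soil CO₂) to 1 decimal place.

step 1: δ = (-3.90 + 1000)·(-22.3/1000 + 1) − 1000 = -26.11‰
step 2: δ = (-26.11 + 1000)·(-11.6/1000 + 1) − 1000 = -37.41‰
step 3: δ = (-37.41 + 1000)·(4.0/1000 + 1) − 1000 = -33.56‰

-33.6‰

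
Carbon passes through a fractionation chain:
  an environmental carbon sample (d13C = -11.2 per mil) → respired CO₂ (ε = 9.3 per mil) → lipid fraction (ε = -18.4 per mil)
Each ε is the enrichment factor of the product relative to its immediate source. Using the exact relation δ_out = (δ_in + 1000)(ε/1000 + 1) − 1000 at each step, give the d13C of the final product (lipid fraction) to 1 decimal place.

step 1: δ = (-11.20 + 1000)·(9.3/1000 + 1) − 1000 = -2.00 per mil
step 2: δ = (-2.00 + 1000)·(-18.4/1000 + 1) − 1000 = -20.37 per mil

-20.4 per mil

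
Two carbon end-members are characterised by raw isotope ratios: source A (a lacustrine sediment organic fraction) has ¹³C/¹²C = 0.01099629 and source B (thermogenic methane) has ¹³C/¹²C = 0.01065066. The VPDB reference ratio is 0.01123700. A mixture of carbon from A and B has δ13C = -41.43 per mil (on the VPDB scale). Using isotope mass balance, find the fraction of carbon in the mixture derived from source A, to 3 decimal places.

0.349

δ_A = (0.01099629/0.01123700 − 1)×1000 = (0.978579 − 1)×1000 = -21.421 per mil
δ_B = (0.01065066/0.01123700 − 1)×1000 = (0.947821 − 1)×1000 = -52.179 per mil
f_A = (δ_mix − δ_B)/(δ_A − δ_B) = (-41.43 − (-52.179))/(-21.421 − (-52.179))
f_A = 10.749 / 30.758 = 0.3495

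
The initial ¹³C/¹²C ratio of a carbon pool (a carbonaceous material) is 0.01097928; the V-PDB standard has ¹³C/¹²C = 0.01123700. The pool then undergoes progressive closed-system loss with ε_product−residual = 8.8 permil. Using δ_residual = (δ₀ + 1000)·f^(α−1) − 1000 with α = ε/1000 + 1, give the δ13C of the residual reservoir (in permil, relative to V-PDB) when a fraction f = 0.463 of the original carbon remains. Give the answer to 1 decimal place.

δ₀ = (0.01097928/0.01123700 − 1)×1000 = (0.977065 − 1)×1000 = -22.935 permil
α − 1 = ε/1000 = 0.0088
f^(α−1) = 0.463^(0.0088) = 0.993247
δ_res = (-22.935 + 1000) × 0.993247 − 1000 = 970.467 − 1000 = -29.53 permil

-29.5 permil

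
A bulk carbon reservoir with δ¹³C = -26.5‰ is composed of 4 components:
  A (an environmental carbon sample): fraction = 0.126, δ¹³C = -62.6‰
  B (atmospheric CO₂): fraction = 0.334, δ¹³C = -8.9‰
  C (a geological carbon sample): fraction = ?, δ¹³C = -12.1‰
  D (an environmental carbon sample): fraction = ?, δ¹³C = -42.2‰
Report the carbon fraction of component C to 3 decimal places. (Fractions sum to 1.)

0.237

Let f_C and f_D be the unknown fractions; fractions sum to 1 so f_C + f_D = 0.540.
Mass balance: Σ fᵢ·δᵢ = δ_bulk ⇒ f_C·(-12.1) + f_D·(-42.2) = -26.5 − (-10.860) = -15.640
Substitute f_D = 0.540 − f_C:
f_C·(-12.1 − -42.2) = -15.640 − 0.540×(-42.2) = 7.148
f_C = 7.148 / 30.1 = 0.2375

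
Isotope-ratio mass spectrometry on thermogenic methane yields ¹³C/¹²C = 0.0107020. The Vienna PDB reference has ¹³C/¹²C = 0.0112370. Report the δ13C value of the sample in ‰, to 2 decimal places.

-47.61‰

δ13C = (R_sample / R_standard − 1) × 1000
R_sample / R_standard = 0.0107020 / 0.0112370 = 0.952389
δ13C = (0.952389 − 1) × 1000 = -47.611‰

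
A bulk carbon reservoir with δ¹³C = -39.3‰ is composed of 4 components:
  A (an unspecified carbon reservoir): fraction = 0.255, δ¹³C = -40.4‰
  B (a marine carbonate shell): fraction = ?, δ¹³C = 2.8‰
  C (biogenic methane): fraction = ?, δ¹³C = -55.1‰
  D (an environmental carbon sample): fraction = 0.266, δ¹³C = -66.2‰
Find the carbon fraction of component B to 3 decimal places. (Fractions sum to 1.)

Let f_B and f_C be the unknown fractions; fractions sum to 1 so f_B + f_C = 0.479.
Mass balance: Σ fᵢ·δᵢ = δ_bulk ⇒ f_B·(2.8) + f_C·(-55.1) = -39.3 − (-27.911) = -11.389
Substitute f_C = 0.479 − f_B:
f_B·(2.8 − -55.1) = -11.389 − 0.479×(-55.1) = 15.004
f_B = 15.004 / 57.9 = 0.2591

0.259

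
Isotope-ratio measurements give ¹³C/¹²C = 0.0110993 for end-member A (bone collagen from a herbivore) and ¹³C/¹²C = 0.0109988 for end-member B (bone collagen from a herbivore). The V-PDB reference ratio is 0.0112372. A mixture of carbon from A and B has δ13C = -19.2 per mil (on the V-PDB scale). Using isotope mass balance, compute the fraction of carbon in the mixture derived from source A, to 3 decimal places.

δ_A = (0.0110993/0.0112372 − 1)×1000 = (0.987728 − 1)×1000 = -12.272 per mil
δ_B = (0.0109988/0.0112372 − 1)×1000 = (0.978785 − 1)×1000 = -21.215 per mil
f_A = (δ_mix − δ_B)/(δ_A − δ_B) = (-19.2 − (-21.215))/(-12.272 − (-21.215))
f_A = 2.015 / 8.944 = 0.2253

0.225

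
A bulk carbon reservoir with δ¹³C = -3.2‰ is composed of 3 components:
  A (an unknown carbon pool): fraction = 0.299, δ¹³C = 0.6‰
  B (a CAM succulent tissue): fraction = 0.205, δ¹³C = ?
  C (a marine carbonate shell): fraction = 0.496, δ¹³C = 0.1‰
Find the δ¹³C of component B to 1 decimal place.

-16.7‰

Isotope mass balance: δ_bulk = Σ fᵢ·δᵢ.
-3.2 = 0.299×(0.6) + 0.205×δ_B + 0.496×(0.1)
0.205·δ_B = -3.2 − (0.229) = -3.429
δ_B = -3.429 / 0.205 = -16.73‰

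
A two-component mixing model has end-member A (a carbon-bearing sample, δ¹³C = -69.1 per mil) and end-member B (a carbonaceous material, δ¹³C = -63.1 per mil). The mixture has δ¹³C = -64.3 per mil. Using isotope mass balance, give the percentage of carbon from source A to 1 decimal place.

20.0%

δ_mix = f_A·δ_A + (1 − f_A)·δ_B  ⇒  f_A = (δ_mix − δ_B)/(δ_A − δ_B)
f_A = (-64.3 − (-63.1)) / (-69.1 − (-63.1))
f_A = -1.2 / -6.0 = 0.2000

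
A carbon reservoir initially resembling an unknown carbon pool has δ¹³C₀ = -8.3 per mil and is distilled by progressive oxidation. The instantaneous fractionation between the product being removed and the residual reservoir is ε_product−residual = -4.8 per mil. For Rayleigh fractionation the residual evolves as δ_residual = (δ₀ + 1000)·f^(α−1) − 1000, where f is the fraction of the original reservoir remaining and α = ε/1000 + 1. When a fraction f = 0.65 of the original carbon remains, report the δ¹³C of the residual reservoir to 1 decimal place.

Rayleigh residual: δ_res = (δ₀ + 1000)·f^(α−1) − 1000
α = ε/1000 + 1 = 0.99520, so α − 1 = -0.00480
f^(α−1) = 0.65^(-0.00480) = 1.002070
δ_res = (-8.3 + 1000) × 1.002070 − 1000 = 993.753 − 1000 = -6.25 per mil

-6.2 per mil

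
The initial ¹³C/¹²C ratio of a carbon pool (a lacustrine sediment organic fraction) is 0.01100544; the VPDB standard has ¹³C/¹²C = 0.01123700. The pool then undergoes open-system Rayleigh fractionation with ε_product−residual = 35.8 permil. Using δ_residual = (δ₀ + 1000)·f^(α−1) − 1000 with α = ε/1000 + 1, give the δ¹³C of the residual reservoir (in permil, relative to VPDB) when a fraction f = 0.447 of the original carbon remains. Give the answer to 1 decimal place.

δ₀ = (0.01100544/0.01123700 − 1)×1000 = (0.979393 − 1)×1000 = -20.607 permil
α − 1 = ε/1000 = 0.0358
f^(α−1) = 0.447^(0.0358) = 0.971585
δ_res = (-20.607 + 1000) × 0.971585 − 1000 = 951.564 − 1000 = -48.44 permil

-48.4 permil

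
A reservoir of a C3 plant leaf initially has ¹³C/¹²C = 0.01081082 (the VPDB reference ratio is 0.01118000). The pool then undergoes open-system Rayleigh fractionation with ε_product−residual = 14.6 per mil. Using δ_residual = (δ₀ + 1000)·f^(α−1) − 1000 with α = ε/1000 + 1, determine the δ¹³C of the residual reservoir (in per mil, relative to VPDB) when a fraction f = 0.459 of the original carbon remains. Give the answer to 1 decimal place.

δ₀ = (0.01081082/0.01118000 − 1)×1000 = (0.966979 − 1)×1000 = -33.021 per mil
α − 1 = ε/1000 = 0.0146
f^(α−1) = 0.459^(0.0146) = 0.988695
δ_res = (-33.021 + 1000) × 0.988695 − 1000 = 956.047 − 1000 = -43.95 per mil

-44.0 per mil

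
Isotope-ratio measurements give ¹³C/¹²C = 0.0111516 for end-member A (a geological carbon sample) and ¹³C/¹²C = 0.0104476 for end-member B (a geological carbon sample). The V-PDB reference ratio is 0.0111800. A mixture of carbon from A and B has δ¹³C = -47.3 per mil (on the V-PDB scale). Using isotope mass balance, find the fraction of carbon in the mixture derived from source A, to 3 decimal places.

0.289

δ_A = (0.0111516/0.0111800 − 1)×1000 = (0.997460 − 1)×1000 = -2.540 per mil
δ_B = (0.0104476/0.0111800 − 1)×1000 = (0.934490 − 1)×1000 = -65.510 per mil
f_A = (δ_mix − δ_B)/(δ_A − δ_B) = (-47.3 − (-65.510))/(-2.540 − (-65.510))
f_A = 18.210 / 62.970 = 0.2892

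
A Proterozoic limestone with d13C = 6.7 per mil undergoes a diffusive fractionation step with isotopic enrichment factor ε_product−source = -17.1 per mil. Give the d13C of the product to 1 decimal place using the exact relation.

To first order, δ_product ≈ δ_source + ε = -10.4 per mil.
Exactly, δ_product = (δ_source + 1000)·(ε/1000 + 1) − 1000.
δ_product = (6.7 + 1000) × (-17.1/1000 + 1) − 1000
δ_product = -10.51 per mil

-10.5 per mil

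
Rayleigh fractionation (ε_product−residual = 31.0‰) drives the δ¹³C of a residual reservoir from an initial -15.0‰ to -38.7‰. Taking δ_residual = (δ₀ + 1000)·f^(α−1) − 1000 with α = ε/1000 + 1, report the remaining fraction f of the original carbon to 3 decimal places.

α − 1 = ε/1000 = 0.0310
(δ_res + 1000)/(δ₀ + 1000) = (-38.7 + 1000)/(-15.0 + 1000) = 961.3/985.0 = 0.975939
f = 0.975939^(1/0.0310) = exp(ln(0.975939)/0.0310) = exp(-0.02436/0.0310)
f = exp(-0.7856) = 0.4558

0.456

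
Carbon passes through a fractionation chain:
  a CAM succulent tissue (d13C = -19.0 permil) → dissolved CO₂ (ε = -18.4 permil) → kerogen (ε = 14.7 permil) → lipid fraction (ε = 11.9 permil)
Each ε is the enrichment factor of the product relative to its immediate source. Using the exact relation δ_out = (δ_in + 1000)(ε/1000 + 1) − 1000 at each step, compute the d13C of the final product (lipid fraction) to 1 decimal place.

step 1: δ = (-19.00 + 1000)·(-18.4/1000 + 1) − 1000 = -37.05 permil
step 2: δ = (-37.05 + 1000)·(14.7/1000 + 1) − 1000 = -22.90 permil
step 3: δ = (-22.90 + 1000)·(11.9/1000 + 1) − 1000 = -11.27 permil

-11.3 permil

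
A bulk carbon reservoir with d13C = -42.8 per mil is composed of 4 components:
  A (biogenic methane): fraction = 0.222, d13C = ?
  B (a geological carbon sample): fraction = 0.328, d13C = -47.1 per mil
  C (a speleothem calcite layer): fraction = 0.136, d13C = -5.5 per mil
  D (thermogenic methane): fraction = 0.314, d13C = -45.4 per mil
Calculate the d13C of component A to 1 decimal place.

Isotope mass balance: δ_bulk = Σ fᵢ·δᵢ.
-42.8 = 0.222×δ_A + 0.328×(-47.1) + 0.136×(-5.5) + 0.314×(-45.4)
0.222·δ_A = -42.8 − (-30.452) = -12.348
δ_A = -12.348 / 0.222 = -55.62 per mil

-55.6 per mil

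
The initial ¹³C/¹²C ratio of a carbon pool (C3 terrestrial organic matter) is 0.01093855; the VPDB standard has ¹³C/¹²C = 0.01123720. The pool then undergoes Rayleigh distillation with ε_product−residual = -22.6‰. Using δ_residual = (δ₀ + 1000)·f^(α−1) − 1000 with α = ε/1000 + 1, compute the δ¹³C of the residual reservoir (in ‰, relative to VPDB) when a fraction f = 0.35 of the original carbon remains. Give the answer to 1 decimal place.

δ₀ = (0.01093855/0.01123720 − 1)×1000 = (0.973423 − 1)×1000 = -26.577‰
α − 1 = ε/1000 = -0.0226
f^(α−1) = 0.35^(-0.0226) = 1.024010
δ_res = (-26.577 + 1000) × 1.024010 − 1000 = 996.795 − 1000 = -3.21‰

-3.2‰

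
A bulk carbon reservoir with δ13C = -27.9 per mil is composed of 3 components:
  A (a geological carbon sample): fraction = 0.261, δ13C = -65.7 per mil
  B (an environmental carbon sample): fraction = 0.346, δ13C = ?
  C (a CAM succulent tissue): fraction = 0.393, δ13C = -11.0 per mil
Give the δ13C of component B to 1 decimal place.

Isotope mass balance: δ_bulk = Σ fᵢ·δᵢ.
-27.9 = 0.261×(-65.7) + 0.346×δ_B + 0.393×(-11.0)
0.346·δ_B = -27.9 − (-21.471) = -6.429
δ_B = -6.429 / 0.346 = -18.58 per mil

-18.6 per mil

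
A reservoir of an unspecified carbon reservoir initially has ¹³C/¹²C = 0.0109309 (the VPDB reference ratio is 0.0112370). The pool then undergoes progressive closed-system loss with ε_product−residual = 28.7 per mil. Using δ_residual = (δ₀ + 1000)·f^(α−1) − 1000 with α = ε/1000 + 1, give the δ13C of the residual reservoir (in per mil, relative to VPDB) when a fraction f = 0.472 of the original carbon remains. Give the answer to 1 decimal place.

δ₀ = (0.0109309/0.0112370 − 1)×1000 = (0.972760 − 1)×1000 = -27.240 per mil
α − 1 = ε/1000 = 0.0287
f^(α−1) = 0.472^(0.0287) = 0.978683
δ_res = (-27.240 + 1000) × 0.978683 − 1000 = 952.024 − 1000 = -47.98 per mil

-48.0 per mil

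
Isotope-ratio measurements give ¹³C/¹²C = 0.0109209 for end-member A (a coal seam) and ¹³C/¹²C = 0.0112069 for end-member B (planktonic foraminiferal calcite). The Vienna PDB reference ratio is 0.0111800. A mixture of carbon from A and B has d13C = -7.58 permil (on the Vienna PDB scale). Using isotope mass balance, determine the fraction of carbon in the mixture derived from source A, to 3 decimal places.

δ_A = (0.0109209/0.0111800 − 1)×1000 = (0.976825 − 1)×1000 = -23.175 permil
δ_B = (0.0112069/0.0111800 − 1)×1000 = (1.002406 − 1)×1000 = 2.406 permil
f_A = (δ_mix − δ_B)/(δ_A − δ_B) = (-7.58 − (2.406))/(-23.175 − (2.406))
f_A = -9.986 / -25.581 = 0.3904

0.390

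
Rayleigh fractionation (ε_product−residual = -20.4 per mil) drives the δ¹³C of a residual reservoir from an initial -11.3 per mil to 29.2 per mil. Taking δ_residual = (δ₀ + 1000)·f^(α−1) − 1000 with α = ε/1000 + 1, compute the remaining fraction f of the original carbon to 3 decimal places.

0.140

α − 1 = ε/1000 = -0.0204
(δ_res + 1000)/(δ₀ + 1000) = (29.2 + 1000)/(-11.3 + 1000) = 1029.2/988.7 = 1.040963
f = 1.040963^(1/-0.0204) = exp(ln(1.040963)/-0.0204) = exp(0.04015/-0.0204)
f = exp(-1.9679) = 0.1397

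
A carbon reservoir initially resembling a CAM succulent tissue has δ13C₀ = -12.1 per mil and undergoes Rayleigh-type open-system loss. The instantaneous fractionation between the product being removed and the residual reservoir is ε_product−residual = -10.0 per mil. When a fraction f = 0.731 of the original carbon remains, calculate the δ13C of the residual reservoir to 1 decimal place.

-9.0 per mil

Rayleigh residual: δ_res = (δ₀ + 1000)·f^(α−1) − 1000
α = ε/1000 + 1 = 0.99000, so α − 1 = -0.01000
f^(α−1) = 0.731^(-0.01000) = 1.003138
δ_res = (-12.1 + 1000) × 1.003138 − 1000 = 991.000 − 1000 = -9.00 per mil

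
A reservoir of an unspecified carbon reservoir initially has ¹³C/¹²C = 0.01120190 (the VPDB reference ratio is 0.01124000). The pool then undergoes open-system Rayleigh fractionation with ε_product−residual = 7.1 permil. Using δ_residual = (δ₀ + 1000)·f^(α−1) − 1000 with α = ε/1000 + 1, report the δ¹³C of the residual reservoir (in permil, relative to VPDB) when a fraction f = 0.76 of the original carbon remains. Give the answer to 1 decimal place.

δ₀ = (0.01120190/0.01124000 − 1)×1000 = (0.996610 − 1)×1000 = -3.390 permil
α − 1 = ε/1000 = 0.0071
f^(α−1) = 0.76^(0.0071) = 0.998053
δ_res = (-3.390 + 1000) × 0.998053 − 1000 = 994.670 − 1000 = -5.33 permil

-5.3 permil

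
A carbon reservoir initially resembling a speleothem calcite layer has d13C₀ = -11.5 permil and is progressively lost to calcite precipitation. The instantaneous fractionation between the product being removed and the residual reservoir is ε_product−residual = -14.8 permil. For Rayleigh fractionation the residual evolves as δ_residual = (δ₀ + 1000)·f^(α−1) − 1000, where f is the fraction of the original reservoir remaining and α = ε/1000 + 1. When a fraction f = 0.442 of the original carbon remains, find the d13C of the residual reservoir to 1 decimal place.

Rayleigh residual: δ_res = (δ₀ + 1000)·f^(α−1) − 1000
α = ε/1000 + 1 = 0.98520, so α − 1 = -0.01480
f^(α−1) = 0.442^(-0.01480) = 1.012157
δ_res = (-11.5 + 1000) × 1.012157 − 1000 = 1000.517 − 1000 = 0.52 permil

0.5 permil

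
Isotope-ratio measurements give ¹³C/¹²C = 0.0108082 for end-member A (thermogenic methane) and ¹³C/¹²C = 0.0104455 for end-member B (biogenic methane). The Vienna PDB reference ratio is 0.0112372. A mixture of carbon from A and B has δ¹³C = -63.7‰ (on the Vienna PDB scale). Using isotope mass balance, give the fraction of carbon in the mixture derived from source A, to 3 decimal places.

δ_A = (0.0108082/0.0112372 − 1)×1000 = (0.961823 − 1)×1000 = -38.177‰
δ_B = (0.0104455/0.0112372 − 1)×1000 = (0.929547 − 1)×1000 = -70.453‰
f_A = (δ_mix − δ_B)/(δ_A − δ_B) = (-63.7 − (-70.453))/(-38.177 − (-70.453))
f_A = 6.753 / 32.277 = 0.2092

0.209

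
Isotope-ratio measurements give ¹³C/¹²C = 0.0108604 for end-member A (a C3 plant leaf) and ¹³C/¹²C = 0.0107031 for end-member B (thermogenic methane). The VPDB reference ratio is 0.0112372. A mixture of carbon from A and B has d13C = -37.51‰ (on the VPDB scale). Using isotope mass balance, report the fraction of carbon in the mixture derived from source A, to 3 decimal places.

0.716

δ_A = (0.0108604/0.0112372 − 1)×1000 = (0.966469 − 1)×1000 = -33.531‰
δ_B = (0.0107031/0.0112372 − 1)×1000 = (0.952470 − 1)×1000 = -47.530‰
f_A = (δ_mix − δ_B)/(δ_A − δ_B) = (-37.51 − (-47.530))/(-33.531 − (-47.530))
f_A = 10.020 / 13.998 = 0.7158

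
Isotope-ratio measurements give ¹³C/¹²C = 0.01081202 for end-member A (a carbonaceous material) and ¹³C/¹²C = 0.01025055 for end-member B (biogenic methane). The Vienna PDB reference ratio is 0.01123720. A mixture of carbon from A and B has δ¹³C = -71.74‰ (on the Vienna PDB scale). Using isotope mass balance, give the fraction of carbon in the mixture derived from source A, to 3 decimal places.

0.321

δ_A = (0.01081202/0.01123720 − 1)×1000 = (0.962163 − 1)×1000 = -37.837‰
δ_B = (0.01025055/0.01123720 − 1)×1000 = (0.912198 − 1)×1000 = -87.802‰
f_A = (δ_mix − δ_B)/(δ_A − δ_B) = (-71.74 − (-87.802))/(-37.837 − (-87.802))
f_A = 16.062 / 49.965 = 0.3215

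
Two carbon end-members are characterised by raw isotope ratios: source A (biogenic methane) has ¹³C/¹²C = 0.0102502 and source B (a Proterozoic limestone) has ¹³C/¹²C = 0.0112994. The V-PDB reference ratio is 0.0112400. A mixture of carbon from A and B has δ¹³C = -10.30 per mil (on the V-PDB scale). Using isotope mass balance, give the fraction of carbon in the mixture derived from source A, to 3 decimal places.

0.167

δ_A = (0.0102502/0.0112400 − 1)×1000 = (0.911940 − 1)×1000 = -88.060 per mil
δ_B = (0.0112994/0.0112400 − 1)×1000 = (1.005285 − 1)×1000 = 5.285 per mil
f_A = (δ_mix − δ_B)/(δ_A − δ_B) = (-10.30 − (5.285))/(-88.060 − (5.285))
f_A = -15.585 / -93.345 = 0.1670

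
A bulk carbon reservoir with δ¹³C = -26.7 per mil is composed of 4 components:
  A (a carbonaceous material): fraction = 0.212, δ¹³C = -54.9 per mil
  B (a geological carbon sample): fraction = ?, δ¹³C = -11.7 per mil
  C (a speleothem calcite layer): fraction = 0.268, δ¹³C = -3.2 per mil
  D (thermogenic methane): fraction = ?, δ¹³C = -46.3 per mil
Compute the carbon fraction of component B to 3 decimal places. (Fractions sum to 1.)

0.285

Let f_B and f_D be the unknown fractions; fractions sum to 1 so f_B + f_D = 0.520.
Mass balance: Σ fᵢ·δᵢ = δ_bulk ⇒ f_B·(-11.7) + f_D·(-46.3) = -26.7 − (-12.496) = -14.204
Substitute f_D = 0.520 − f_B:
f_B·(-11.7 − -46.3) = -14.204 − 0.520×(-46.3) = 9.872
f_B = 9.872 / 34.6 = 0.2853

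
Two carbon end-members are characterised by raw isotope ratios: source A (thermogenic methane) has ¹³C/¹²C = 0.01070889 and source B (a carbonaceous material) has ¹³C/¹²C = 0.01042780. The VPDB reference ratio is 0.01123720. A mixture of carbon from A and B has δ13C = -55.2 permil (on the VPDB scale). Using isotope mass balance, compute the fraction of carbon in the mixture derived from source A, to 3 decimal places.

0.673

δ_A = (0.01070889/0.01123720 − 1)×1000 = (0.952986 − 1)×1000 = -47.014 permil
δ_B = (0.01042780/0.01123720 − 1)×1000 = (0.927971 − 1)×1000 = -72.029 permil
f_A = (δ_mix − δ_B)/(δ_A − δ_B) = (-55.2 − (-72.029))/(-47.014 − (-72.029))
f_A = 16.829 / 25.014 = 0.6728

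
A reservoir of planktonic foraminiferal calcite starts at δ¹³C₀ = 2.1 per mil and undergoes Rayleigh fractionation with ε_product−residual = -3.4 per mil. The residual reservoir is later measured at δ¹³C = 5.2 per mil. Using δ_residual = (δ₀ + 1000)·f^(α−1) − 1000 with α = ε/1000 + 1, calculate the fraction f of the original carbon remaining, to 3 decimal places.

0.403

α − 1 = ε/1000 = -0.0034
(δ_res + 1000)/(δ₀ + 1000) = (5.2 + 1000)/(2.1 + 1000) = 1005.2/1002.1 = 1.003094
f = 1.003094^(1/-0.0034) = exp(ln(1.003094)/-0.0034) = exp(0.00309/-0.0034)
f = exp(-0.9084) = 0.4031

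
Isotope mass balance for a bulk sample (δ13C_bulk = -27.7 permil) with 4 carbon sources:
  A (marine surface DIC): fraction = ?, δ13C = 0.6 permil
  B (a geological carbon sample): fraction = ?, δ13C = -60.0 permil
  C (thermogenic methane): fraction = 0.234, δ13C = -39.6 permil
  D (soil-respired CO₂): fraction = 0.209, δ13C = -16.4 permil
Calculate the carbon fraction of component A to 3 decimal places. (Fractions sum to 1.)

Let f_A and f_B be the unknown fractions; fractions sum to 1 so f_A + f_B = 0.557.
Mass balance: Σ fᵢ·δᵢ = δ_bulk ⇒ f_A·(0.6) + f_B·(-60.0) = -27.7 − (-12.694) = -15.006
Substitute f_B = 0.557 − f_A:
f_A·(0.6 − -60.0) = -15.006 − 0.557×(-60.0) = 18.414
f_A = 18.414 / 60.6 = 0.3039

0.304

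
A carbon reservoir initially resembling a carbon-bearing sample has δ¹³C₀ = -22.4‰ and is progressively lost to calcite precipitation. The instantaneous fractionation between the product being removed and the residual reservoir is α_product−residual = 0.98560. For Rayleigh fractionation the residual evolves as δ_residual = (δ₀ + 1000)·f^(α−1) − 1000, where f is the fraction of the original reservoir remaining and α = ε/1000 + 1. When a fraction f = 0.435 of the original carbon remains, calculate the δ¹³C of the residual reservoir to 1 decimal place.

-10.6‰

Rayleigh residual: δ_res = (δ₀ + 1000)·f^(α−1) − 1000
α − 1 = -0.01440
f^(α−1) = 0.435^(-0.01440) = 1.012059
δ_res = (-22.4 + 1000) × 1.012059 − 1000 = 989.389 − 1000 = -10.61‰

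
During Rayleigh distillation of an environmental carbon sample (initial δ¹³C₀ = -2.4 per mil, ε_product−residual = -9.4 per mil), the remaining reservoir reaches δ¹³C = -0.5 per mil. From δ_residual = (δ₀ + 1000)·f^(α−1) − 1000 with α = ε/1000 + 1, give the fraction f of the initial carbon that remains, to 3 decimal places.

0.817

α − 1 = ε/1000 = -0.0094
(δ_res + 1000)/(δ₀ + 1000) = (-0.5 + 1000)/(-2.4 + 1000) = 999.5/997.6 = 1.001905
f = 1.001905^(1/-0.0094) = exp(ln(1.001905)/-0.0094) = exp(0.00190/-0.0094)
f = exp(-0.2024) = 0.8168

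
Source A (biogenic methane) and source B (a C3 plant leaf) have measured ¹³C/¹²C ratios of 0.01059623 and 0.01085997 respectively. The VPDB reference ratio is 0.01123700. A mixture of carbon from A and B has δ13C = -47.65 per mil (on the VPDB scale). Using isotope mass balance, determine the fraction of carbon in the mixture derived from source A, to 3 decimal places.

δ_A = (0.01059623/0.01123700 − 1)×1000 = (0.942977 − 1)×1000 = -57.023 per mil
δ_B = (0.01085997/0.01123700 − 1)×1000 = (0.966447 − 1)×1000 = -33.553 per mil
f_A = (δ_mix − δ_B)/(δ_A − δ_B) = (-47.65 − (-33.553))/(-57.023 − (-33.553))
f_A = -14.097 / -23.471 = 0.6006

0.601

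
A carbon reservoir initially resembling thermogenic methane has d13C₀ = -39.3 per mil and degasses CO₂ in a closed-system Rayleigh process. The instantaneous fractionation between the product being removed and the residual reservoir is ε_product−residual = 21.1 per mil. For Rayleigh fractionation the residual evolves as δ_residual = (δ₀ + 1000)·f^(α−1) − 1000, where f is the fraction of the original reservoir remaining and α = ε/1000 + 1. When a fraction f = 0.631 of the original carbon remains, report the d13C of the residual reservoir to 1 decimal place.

Rayleigh residual: δ_res = (δ₀ + 1000)·f^(α−1) − 1000
α = ε/1000 + 1 = 1.02110, so α − 1 = 0.02110
f^(α−1) = 0.631^(0.02110) = 0.990332
δ_res = (-39.3 + 1000) × 0.990332 − 1000 = 951.412 − 1000 = -48.59 per mil

-48.6 per mil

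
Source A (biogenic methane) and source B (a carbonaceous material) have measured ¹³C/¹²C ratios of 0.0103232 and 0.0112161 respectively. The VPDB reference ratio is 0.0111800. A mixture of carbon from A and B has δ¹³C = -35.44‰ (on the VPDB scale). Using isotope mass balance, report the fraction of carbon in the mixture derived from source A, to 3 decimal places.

0.484

δ_A = (0.0103232/0.0111800 − 1)×1000 = (0.923363 − 1)×1000 = -76.637‰
δ_B = (0.0112161/0.0111800 − 1)×1000 = (1.003229 − 1)×1000 = 3.229‰
f_A = (δ_mix − δ_B)/(δ_A − δ_B) = (-35.44 − (3.229))/(-76.637 − (3.229))
f_A = -38.669 / -79.866 = 0.4842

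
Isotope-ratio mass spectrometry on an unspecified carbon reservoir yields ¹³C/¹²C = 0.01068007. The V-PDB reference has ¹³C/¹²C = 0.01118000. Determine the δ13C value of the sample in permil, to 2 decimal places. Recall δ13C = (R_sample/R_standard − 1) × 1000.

δ13C = (R_sample / R_standard − 1) × 1000
R_sample / R_standard = 0.01068007 / 0.01118000 = 0.955284
δ13C = (0.955284 − 1) × 1000 = -44.716 permil

-44.72 permil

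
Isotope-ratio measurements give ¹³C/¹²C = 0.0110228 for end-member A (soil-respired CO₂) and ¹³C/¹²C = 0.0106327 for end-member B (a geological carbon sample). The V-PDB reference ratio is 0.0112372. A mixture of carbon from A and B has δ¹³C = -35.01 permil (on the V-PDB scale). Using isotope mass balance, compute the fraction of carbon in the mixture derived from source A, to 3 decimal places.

δ_A = (0.0110228/0.0112372 − 1)×1000 = (0.980921 − 1)×1000 = -19.079 permil
δ_B = (0.0106327/0.0112372 − 1)×1000 = (0.946205 − 1)×1000 = -53.795 permil
f_A = (δ_mix − δ_B)/(δ_A − δ_B) = (-35.01 − (-53.795))/(-19.079 − (-53.795))
f_A = 18.785 / 34.715 = 0.5411

0.541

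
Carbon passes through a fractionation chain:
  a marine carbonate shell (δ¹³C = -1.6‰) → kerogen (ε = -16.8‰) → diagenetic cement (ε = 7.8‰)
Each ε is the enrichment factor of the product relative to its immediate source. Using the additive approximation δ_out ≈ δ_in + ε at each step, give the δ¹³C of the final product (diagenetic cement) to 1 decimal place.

step 1: δ ≈ -1.6 + (-16.8) = -18.4‰
step 2: δ ≈ -18.4 + (7.8) = -10.6‰

-10.6‰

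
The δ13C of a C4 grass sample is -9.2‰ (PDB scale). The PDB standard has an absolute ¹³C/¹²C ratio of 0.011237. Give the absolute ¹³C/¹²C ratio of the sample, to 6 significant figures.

R_sample = R_standard × (δ13C/1000 + 1)
R_sample = 0.011237 × (-9.2/1000 + 1) = 0.011237 × 0.990800
R_sample = 0.0111336

0.0111336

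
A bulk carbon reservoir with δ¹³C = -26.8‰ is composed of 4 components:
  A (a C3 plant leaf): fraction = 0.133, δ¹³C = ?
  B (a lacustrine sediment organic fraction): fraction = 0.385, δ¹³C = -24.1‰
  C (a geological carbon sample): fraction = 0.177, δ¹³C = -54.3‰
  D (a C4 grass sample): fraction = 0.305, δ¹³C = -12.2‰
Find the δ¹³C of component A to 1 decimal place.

Isotope mass balance: δ_bulk = Σ fᵢ·δᵢ.
-26.8 = 0.133×δ_A + 0.385×(-24.1) + 0.177×(-54.3) + 0.305×(-12.2)
0.133·δ_A = -26.8 − (-22.611) = -4.189
δ_A = -4.189 / 0.133 = -31.50‰

-31.5‰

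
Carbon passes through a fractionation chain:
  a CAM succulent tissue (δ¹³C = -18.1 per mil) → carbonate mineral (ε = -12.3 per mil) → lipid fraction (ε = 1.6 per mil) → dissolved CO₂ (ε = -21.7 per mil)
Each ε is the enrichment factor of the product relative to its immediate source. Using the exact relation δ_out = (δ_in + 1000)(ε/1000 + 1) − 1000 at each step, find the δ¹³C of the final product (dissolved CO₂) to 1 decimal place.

-49.7 per mil

step 1: δ = (-18.10 + 1000)·(-12.3/1000 + 1) − 1000 = -30.18 per mil
step 2: δ = (-30.18 + 1000)·(1.6/1000 + 1) − 1000 = -28.63 per mil
step 3: δ = (-28.63 + 1000)·(-21.7/1000 + 1) − 1000 = -49.70 per mil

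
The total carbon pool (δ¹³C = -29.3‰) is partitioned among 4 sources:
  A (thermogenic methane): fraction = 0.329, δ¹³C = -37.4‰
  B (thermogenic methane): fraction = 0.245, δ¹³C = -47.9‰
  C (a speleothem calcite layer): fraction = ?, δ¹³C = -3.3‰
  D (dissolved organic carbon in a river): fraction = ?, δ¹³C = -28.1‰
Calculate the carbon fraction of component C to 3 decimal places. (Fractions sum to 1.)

Let f_C and f_D be the unknown fractions; fractions sum to 1 so f_C + f_D = 0.426.
Mass balance: Σ fᵢ·δᵢ = δ_bulk ⇒ f_C·(-3.3) + f_D·(-28.1) = -29.3 − (-24.040) = -5.260
Substitute f_D = 0.426 − f_C:
f_C·(-3.3 − -28.1) = -5.260 − 0.426×(-28.1) = 6.711
f_C = 6.711 / 24.8 = 0.2706

0.271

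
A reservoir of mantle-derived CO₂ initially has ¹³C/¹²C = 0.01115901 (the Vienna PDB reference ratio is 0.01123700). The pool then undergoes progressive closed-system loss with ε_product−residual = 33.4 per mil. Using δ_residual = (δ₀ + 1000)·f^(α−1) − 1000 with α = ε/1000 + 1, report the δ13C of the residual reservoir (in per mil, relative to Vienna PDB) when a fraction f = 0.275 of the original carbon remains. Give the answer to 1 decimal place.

δ₀ = (0.01115901/0.01123700 − 1)×1000 = (0.993060 − 1)×1000 = -6.940 per mil
α − 1 = ε/1000 = 0.0334
f^(α−1) = 0.275^(0.0334) = 0.957798
δ_res = (-6.940 + 1000) × 0.957798 − 1000 = 951.150 − 1000 = -48.85 per mil

-48.9 per mil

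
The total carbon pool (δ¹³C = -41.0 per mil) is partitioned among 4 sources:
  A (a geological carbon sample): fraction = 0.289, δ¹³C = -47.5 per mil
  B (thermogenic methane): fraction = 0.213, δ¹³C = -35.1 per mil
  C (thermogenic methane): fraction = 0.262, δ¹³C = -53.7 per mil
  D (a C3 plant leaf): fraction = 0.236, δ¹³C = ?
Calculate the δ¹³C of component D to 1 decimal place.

-24.3 per mil

Isotope mass balance: δ_bulk = Σ fᵢ·δᵢ.
-41.0 = 0.289×(-47.5) + 0.213×(-35.1) + 0.262×(-53.7) + 0.236×δ_D
0.236·δ_D = -41.0 − (-35.273) = -5.727
δ_D = -5.727 / 0.236 = -24.27 per mil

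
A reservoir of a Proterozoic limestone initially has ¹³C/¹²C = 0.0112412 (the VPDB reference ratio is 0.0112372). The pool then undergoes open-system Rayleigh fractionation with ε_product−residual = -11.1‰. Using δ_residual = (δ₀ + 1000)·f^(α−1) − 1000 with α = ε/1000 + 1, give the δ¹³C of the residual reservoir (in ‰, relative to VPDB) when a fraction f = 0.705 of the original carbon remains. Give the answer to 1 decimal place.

4.2‰

δ₀ = (0.0112412/0.0112372 − 1)×1000 = (1.000356 − 1)×1000 = 0.356‰
α − 1 = ε/1000 = -0.0111
f^(α−1) = 0.705^(-0.0111) = 1.003888
δ_res = (0.356 + 1000) × 1.003888 − 1000 = 1004.245 − 1000 = 4.24‰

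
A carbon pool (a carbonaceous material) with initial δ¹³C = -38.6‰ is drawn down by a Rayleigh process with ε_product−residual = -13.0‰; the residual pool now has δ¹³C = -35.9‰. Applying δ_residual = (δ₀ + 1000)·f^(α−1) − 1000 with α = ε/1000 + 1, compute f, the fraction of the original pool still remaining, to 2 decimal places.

α − 1 = ε/1000 = -0.0130
(δ_res + 1000)/(δ₀ + 1000) = (-35.9 + 1000)/(-38.6 + 1000) = 964.1/961.4 = 1.002808
f = 1.002808^(1/-0.0130) = exp(ln(1.002808)/-0.0130) = exp(0.00280/-0.0130)
f = exp(-0.2157) = 0.8060

0.81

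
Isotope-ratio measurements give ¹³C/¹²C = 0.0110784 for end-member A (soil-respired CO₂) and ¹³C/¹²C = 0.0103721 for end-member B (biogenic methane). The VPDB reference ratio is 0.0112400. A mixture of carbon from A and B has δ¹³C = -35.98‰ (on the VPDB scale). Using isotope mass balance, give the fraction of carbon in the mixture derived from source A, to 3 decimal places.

0.656

δ_A = (0.0110784/0.0112400 − 1)×1000 = (0.985623 − 1)×1000 = -14.377‰
δ_B = (0.0103721/0.0112400 − 1)×1000 = (0.922785 − 1)×1000 = -77.215‰
f_A = (δ_mix − δ_B)/(δ_A − δ_B) = (-35.98 − (-77.215))/(-14.377 − (-77.215))
f_A = 41.235 / 62.838 = 0.6562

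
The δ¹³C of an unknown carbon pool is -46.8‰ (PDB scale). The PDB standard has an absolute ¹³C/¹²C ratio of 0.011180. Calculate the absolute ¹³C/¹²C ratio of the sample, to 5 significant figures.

0.010657

R_sample = R_standard × (δ¹³C/1000 + 1)
R_sample = 0.011180 × (-46.8/1000 + 1) = 0.011180 × 0.953200
R_sample = 0.0106568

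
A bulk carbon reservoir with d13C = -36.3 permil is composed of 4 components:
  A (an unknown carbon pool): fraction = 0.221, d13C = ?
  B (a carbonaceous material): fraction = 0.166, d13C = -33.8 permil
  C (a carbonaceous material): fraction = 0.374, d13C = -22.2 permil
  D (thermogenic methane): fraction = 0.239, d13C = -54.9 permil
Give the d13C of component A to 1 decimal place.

-41.9 permil

Isotope mass balance: δ_bulk = Σ fᵢ·δᵢ.
-36.3 = 0.221×δ_A + 0.166×(-33.8) + 0.374×(-22.2) + 0.239×(-54.9)
0.221·δ_A = -36.3 − (-27.035) = -9.265
δ_A = -9.265 / 0.221 = -41.92 permil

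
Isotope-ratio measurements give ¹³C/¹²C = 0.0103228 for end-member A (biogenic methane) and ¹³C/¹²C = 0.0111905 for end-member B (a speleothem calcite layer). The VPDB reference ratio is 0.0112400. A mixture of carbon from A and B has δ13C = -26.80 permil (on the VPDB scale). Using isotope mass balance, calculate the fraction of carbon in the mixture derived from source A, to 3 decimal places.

0.290

δ_A = (0.0103228/0.0112400 − 1)×1000 = (0.918399 − 1)×1000 = -81.601 permil
δ_B = (0.0111905/0.0112400 − 1)×1000 = (0.995596 − 1)×1000 = -4.404 permil
f_A = (δ_mix − δ_B)/(δ_A − δ_B) = (-26.80 − (-4.404))/(-81.601 − (-4.404))
f_A = -22.396 / -77.198 = 0.2901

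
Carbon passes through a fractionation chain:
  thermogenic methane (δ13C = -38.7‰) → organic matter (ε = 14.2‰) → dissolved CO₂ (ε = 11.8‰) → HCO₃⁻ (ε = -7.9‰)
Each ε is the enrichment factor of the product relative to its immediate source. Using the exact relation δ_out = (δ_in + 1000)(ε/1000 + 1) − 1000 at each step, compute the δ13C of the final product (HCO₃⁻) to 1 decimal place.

-21.3‰

step 1: δ = (-38.70 + 1000)·(14.2/1000 + 1) − 1000 = -25.05‰
step 2: δ = (-25.05 + 1000)·(11.8/1000 + 1) − 1000 = -13.55‰
step 3: δ = (-13.55 + 1000)·(-7.9/1000 + 1) − 1000 = -21.34‰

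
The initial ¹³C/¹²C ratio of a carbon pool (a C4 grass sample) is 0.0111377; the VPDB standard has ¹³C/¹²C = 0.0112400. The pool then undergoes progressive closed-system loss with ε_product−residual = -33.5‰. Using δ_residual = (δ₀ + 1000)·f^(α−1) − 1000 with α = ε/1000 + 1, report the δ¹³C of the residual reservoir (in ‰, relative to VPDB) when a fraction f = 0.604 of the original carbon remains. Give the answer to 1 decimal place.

7.8‰

δ₀ = (0.0111377/0.0112400 − 1)×1000 = (0.990899 − 1)×1000 = -9.101‰
α − 1 = ε/1000 = -0.0335
f^(α−1) = 0.604^(-0.0335) = 1.017034
δ_res = (-9.101 + 1000) × 1.017034 − 1000 = 1007.777 − 1000 = 7.78‰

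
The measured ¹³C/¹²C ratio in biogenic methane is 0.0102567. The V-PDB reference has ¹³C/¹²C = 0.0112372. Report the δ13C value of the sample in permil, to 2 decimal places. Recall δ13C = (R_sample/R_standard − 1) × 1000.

δ13C = (R_sample / R_standard − 1) × 1000
R_sample / R_standard = 0.0102567 / 0.0112372 = 0.912745
δ13C = (0.912745 − 1) × 1000 = -87.255 permil

-87.25 permil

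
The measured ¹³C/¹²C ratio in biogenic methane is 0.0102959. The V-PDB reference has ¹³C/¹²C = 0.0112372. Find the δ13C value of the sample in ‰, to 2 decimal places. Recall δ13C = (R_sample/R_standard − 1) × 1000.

-83.77‰

δ13C = (R_sample / R_standard − 1) × 1000
R_sample / R_standard = 0.0102959 / 0.0112372 = 0.916234
δ13C = (0.916234 − 1) × 1000 = -83.766‰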